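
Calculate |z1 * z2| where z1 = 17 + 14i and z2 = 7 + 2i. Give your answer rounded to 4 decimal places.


Step 1: |z1| = sqrt(17^2 + 14^2) = sqrt(485)
Step 2: |z2| = sqrt(7^2 + 2^2) = sqrt(53)
Step 3: |z1*z2| = |z1|*|z2| = sqrt(485) * sqrt(53) = sqrt(485 * 53) = sqrt(25705)
Step 4: = 160.3278

160.3278


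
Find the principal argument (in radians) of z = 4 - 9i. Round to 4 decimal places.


Step 1: z = 4 - 9i
Step 2: arg(z) = atan2(-9, 4)
Step 3: arg(z) = -1.1526

-1.1526


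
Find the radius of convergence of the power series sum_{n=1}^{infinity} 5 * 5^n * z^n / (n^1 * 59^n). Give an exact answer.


Step 1: General term a_n = 5 * 5^n / (n^1 * 59^n)
Step 2: By the root test, |a_n|^(1/n) = 5^(1/n) * 5 / (n^(1/n) * 59) -> 5/59 as n -> infinity (since 5^(1/n) -> 1 and n^(1/n) -> 1)
Step 3: R = 1/lim|a_n|^(1/n) = 59/5

59/5


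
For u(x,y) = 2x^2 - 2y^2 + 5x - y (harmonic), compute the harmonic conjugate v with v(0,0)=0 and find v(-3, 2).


Step 1: v_x = -u_y = 4y + 1
Step 2: v_y = u_x = 4x + 5
Step 3: v = 4xy + x + 5y + C
Step 4: v(0,0) = 0 => C = 0
Step 5: v(-3, 2) = -17

-17


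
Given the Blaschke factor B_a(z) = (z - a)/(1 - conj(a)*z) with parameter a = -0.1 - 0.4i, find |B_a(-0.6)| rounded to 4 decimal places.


Step 1: Numerator z0 - a = -0.6 - (-0.1 - 0.4i) = -0.5 + 0.4i
Step 2: Denominator 1 - conj(a)*z0 = 1 - (-0.1 + 0.4i)*(-0.6) = 0.94 + 0.24i
Step 3: |z0 - a|^2 = (-0.5)^2 + 0.4^2 = 0.41; |1 - conj(a)*z0|^2 = 0.94^2 + 0.24^2 = 0.9412
Step 4: |B_a(-0.6)| = sqrt(0.41 / 0.9412) = sqrt(0.435614)
Step 5: = 0.66

0.66


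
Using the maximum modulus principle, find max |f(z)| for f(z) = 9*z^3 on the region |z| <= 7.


Step 1: On |z| = 7, |f(z)| = 9 * |z|^3 = 9 * 7^3
Step 2: By maximum modulus principle, maximum is on boundary.
Step 3: Maximum = 9 * 343 = 3087

3087


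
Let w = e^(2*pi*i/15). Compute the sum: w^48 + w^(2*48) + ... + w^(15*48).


Step 1: The sum sum_{j=1}^{n} w^(k*j) equals n if n | k, else 0.
Step 2: Here n = 15, k = 48
Step 3: Does n divide k? 15 | 48 -> False
Step 4: Sum = 0

0


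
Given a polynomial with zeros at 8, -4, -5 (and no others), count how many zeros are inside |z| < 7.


Step 1: Check each root:
  z = 8: |8| = 8 >= 7
  z = -4: |-4| = 4 < 7
  z = -5: |-5| = 5 < 7
Step 2: Count = 2

2


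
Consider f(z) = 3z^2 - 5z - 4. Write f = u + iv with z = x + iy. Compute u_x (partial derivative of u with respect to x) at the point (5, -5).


Step 1: f(z) = 3(x+iy)^2 - 5(x+iy) - 4
Step 2: u = 3(x^2 - y^2) - 5x - 4
Step 3: u_x = 6x - 5
Step 4: At (5, -5): u_x = 30 - 5 = 25

25


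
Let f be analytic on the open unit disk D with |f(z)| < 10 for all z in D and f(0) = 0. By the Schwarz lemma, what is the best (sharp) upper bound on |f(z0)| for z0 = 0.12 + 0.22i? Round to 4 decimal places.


Step 1: g = f/10 maps D -> D with g(0) = 0, so by the Schwarz lemma |g(z)| <= |z|, i.e. |f(z)| <= 10|z|; this is sharp (f(z) = 10z).
Step 2: |z0|^2 = 0.12^2 + 0.22^2 = 0.0628
Step 3: |z0| = sqrt(0.0628) = 0.250599
Step 4: Best bound = 10 * |z0| = 10 * 0.250599 = 2.506

2.506


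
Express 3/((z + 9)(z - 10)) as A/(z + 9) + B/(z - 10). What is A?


Step 1: Multiply both sides by (z + 9) and set z = -9
Step 2: A = 3 / (-9 - 10)
Step 3: A = 3 / (-19)
Step 4: A = -3/19

-3/19


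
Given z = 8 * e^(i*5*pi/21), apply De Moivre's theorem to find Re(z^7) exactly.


Step 1: By De Moivre's theorem, z^7 = 8^7 * e^(i*7*5*pi/21) = 2097152 * (cos(5*pi/3) + i*sin(5*pi/3))
Step 2: |z|^7 = 8^7 = 2097152
Step 3: The angle 5*pi/3 already lies in [0, 2*pi)
Step 4: cos(5*pi/3) = 1/2
Step 5: Re(z^7) = 2097152 * 1/2 = 1048576

1048576


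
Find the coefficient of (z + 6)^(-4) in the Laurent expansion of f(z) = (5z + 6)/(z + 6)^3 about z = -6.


Step 1: Write the numerator in powers of (z + 6): 5z + 6 = 5(z + 6) + (5*(-6) + 6) = 5(z + 6) - 24
Step 2: Divide by (z + 6)^3: f(z) = -24(z + 6)^(-3) + 5(z + 6)^(-2)
Step 3: This finite sum is the Laurent series of f about z = -6.
Step 4: Only the powers -3 and -2 appear, so the coefficient of (z + 6)^(-4) = 0

0


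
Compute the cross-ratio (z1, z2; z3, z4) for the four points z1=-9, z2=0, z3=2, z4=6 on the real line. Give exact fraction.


Step 1: (z1-z3)(z2-z4) = (-11) * (-6) = 66
Step 2: (z1-z4)(z2-z3) = (-15) * (-2) = 30
Step 3: Cross-ratio = 66/30 = 11/5

11/5


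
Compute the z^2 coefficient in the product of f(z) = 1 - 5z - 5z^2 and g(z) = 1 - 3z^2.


Step 1: z^2 term in f*g comes from: (1)*(-3z^2) + (-5z)*(0) + (-5z^2)*(1)
Step 2: = -3 + 0 - 5
Step 3: = -8

-8


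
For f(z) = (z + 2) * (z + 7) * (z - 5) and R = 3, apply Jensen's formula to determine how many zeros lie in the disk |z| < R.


Jensen's formula: (1/2pi)*integral log|f(Re^it)|dt = log|f(0)| + sum_{|a_k|<R} log(R/|a_k|)
Step 1: f(0) = 2 * 7 * (-5) = -70
Step 2: log|f(0)| = log|-2| + log|-7| + log|5| = 4.2485
Step 3: Zeros inside |z| < 3: -2
Step 4: Jensen sum = log(3/2) = 0.4055
Step 5: n(R) = number of terms in the Jensen sum = count of zeros inside |z| < 3 = 1

1


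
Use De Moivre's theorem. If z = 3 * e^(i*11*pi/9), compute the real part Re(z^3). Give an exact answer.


Step 1: By De Moivre's theorem, z^3 = 3^3 * e^(i*3*11*pi/9) = 27 * (cos(11*pi/3) + i*sin(11*pi/3))
Step 2: |z|^3 = 3^3 = 27
Step 3: Reduce the angle mod 2*pi: 11*pi/3 - 2*pi = 5*pi/3
Step 4: cos(5*pi/3) = 1/2
Step 5: Re(z^3) = 27 * 1/2 = 27/2

27/2


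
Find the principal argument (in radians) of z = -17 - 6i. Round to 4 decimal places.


Step 1: z = -17 - 6i
Step 2: arg(z) = atan2(-6, -17)
Step 3: arg(z) = -2.8023

-2.8023


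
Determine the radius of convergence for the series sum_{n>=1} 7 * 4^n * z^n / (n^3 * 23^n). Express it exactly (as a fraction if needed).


Step 1: General term a_n = 7 * 4^n / (n^3 * 23^n)
Step 2: By the root test, |a_n|^(1/n) = 7^(1/n) * 4 / (n^(3/n) * 23) -> 4/23 as n -> infinity (since 7^(1/n) -> 1 and n^(3/n) -> 1)
Step 3: R = 1/lim|a_n|^(1/n) = 23/4

23/4


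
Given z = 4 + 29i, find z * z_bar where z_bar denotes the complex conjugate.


Step 1: conj(z) = 4 - 29i
Step 2: z * conj(z) = 4^2 + 29^2
Step 3: = 16 + 841 = 857

857


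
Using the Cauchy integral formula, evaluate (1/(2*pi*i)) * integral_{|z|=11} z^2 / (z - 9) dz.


Step 1: f(z) = z^2, a = 9 is inside |z| = 11
Step 2: By Cauchy integral formula: (1/(2pi*i)) * integral = f(a)
Step 3: f(9) = 9^2 = 81

81


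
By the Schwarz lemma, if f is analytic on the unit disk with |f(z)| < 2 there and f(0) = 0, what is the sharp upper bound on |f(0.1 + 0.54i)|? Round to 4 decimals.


Step 1: g = f/2 maps D -> D with g(0) = 0, so by the Schwarz lemma |g(z)| <= |z|, i.e. |f(z)| <= 2|z|; this is sharp (f(z) = 2z).
Step 2: |z0|^2 = 0.1^2 + 0.54^2 = 0.3016
Step 3: |z0| = sqrt(0.3016) = 0.549181
Step 4: Best bound = 2 * |z0| = 2 * 0.549181 = 1.0984

1.0984


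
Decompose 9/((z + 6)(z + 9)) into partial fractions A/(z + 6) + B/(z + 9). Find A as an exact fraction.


Step 1: Multiply both sides by (z + 6) and set z = -6
Step 2: A = 9 / (-6 + 9)
Step 3: A = 9 / 3
Step 4: A = 3

3


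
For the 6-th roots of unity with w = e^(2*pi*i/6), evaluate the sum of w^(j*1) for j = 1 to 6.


Step 1: The sum sum_{j=1}^{n} w^(k*j) equals n if n | k, else 0.
Step 2: Here n = 6, k = 1
Step 3: Does n divide k? 6 | 1 -> False
Step 4: Sum = 0

0


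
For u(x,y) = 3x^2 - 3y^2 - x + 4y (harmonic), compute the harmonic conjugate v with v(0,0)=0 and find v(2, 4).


Step 1: v_x = -u_y = 6y - 4
Step 2: v_y = u_x = 6x - 1
Step 3: v = 6xy - 4x - y + C
Step 4: v(0,0) = 0 => C = 0
Step 5: v(2, 4) = 36

36


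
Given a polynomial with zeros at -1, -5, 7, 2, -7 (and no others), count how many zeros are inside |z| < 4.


Step 1: Check each root:
  z = -1: |-1| = 1 < 4
  z = -5: |-5| = 5 >= 4
  z = 7: |7| = 7 >= 4
  z = 2: |2| = 2 < 4
  z = -7: |-7| = 7 >= 4
Step 2: Count = 2

2


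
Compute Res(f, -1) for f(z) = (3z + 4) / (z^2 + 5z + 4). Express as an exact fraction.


Step 1: Q(z) = z^2 + 5z + 4 = (z + 1)(z + 4)
Step 2: Q'(z) = 2z + 5
Step 3: Q'(-1) = 3, P(-1) = 1
Step 4: Res = P(-1)/Q'(-1) = 1/3 = 1/3

1/3


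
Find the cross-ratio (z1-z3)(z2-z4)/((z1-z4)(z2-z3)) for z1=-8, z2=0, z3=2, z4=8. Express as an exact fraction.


Step 1: (z1-z3)(z2-z4) = (-10) * (-8) = 80
Step 2: (z1-z4)(z2-z3) = (-16) * (-2) = 32
Step 3: Cross-ratio = 80/32 = 5/2

5/2


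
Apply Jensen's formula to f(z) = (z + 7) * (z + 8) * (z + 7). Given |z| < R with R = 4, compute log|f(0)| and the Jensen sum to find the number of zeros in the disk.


Jensen's formula: (1/2pi)*integral log|f(Re^it)|dt = log|f(0)| + sum_{|a_k|<R} log(R/|a_k|)
Step 1: f(0) = 7 * 8 * 7 = 392
Step 2: log|f(0)| = log|-7| + log|-8| + log|-7| = 5.9713
Step 3: Zeros inside |z| < 4: none
Step 4: Jensen sum = (empty sum) = 0
Step 5: n(R) = number of terms in the Jensen sum = count of zeros inside |z| < 4 = 0

0


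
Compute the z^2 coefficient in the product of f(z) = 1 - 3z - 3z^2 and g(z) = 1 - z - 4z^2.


Step 1: z^2 term in f*g comes from: (1)*(-4z^2) + (-3z)*(-z) + (-3z^2)*(1)
Step 2: = -4 + 3 - 3
Step 3: = -4

-4


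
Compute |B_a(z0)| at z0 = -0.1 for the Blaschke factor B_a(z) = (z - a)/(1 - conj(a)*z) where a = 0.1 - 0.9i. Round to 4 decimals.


Step 1: Numerator z0 - a = -0.1 - (0.1 - 0.9i) = -0.2 + 0.9i
Step 2: Denominator 1 - conj(a)*z0 = 1 - (0.1 + 0.9i)*(-0.1) = 1.01 + 0.09i
Step 3: |z0 - a|^2 = (-0.2)^2 + 0.9^2 = 0.85; |1 - conj(a)*z0|^2 = 1.01^2 + 0.09^2 = 1.0282
Step 4: |B_a(-0.1)| = sqrt(0.85 / 1.0282) = sqrt(0.826687)
Step 5: = 0.9092

0.9092


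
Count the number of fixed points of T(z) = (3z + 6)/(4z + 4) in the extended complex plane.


Step 1: Fixed points satisfy T(z) = z
Step 2: 4z^2 + z - 6 = 0
Step 3: Discriminant = 1^2 - 4*4*(-6) = 97
Step 4: Number of fixed points = 2

2


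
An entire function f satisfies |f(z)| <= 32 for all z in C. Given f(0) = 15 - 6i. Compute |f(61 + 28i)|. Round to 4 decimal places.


Step 1: By Liouville's theorem, a bounded entire function is constant.
Step 2: f(z) = f(0) = 15 - 6i for all z.
Step 3: |f(w)| = |15 - 6i| = sqrt(225 + 36)
Step 4: = 16.1555

16.1555


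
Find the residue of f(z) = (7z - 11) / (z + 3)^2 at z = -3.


Step 1: Pole of order 2 at z = -3
Step 2: Res = lim d/dz [(z + 3)^2 * f(z)] as z -> -3
Step 3: (z + 3)^2 * f(z) = 7z - 11
Step 4: d/dz[7z - 11] = 7

7


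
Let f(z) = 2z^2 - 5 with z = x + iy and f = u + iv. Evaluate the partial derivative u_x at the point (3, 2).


Step 1: f(z) = 2(x+iy)^2 - 5
Step 2: u = 2(x^2 - y^2) - 5
Step 3: u_x = 4x + 0
Step 4: At (3, 2): u_x = 12 + 0 = 12

12


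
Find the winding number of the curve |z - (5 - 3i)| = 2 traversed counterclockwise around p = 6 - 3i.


Step 1: Center c = (5, -3), radius = 2
Step 2: |p - c|^2 = 1^2 + 0^2 = 1
Step 3: r^2 = 4
Step 4: |p-c| < r so winding number = 1

1


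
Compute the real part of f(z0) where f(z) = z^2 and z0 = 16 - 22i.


Step 1: z0 = 16 - 22i
Step 2: z0^2 = 16^2 - (-22)^2 - 704i
Step 3: real part = 256 - 484 = -228

-228


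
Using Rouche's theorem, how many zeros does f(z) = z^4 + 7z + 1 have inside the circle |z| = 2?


Step 1: On |z| = 2 the three terms have sizes |z^4| = 2^4 = 16, |7z| = 7*2 = 14, |1| = 1
Step 2: The dominant term is g(z) = z^4; let h(z) = 7z + 1 so f = g + h
Step 3: On |z| = 2: |g| = 16 and |h| <= 14 + 1 = 15
Step 4: Since 16 > 15, |h| < |g| on |z| = 2, so by Rouche f has the same number of zeros as g inside |z| < 2
Step 5: g(z) = z^4 has 4 zeros (all at the origin) inside |z| < 2. Answer = 4

4


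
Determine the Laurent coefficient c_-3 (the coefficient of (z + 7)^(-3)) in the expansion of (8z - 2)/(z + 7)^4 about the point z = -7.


Step 1: Write the numerator in powers of (z + 7): 8z - 2 = 8(z + 7) + (8*(-7) - 2) = 8(z + 7) - 58
Step 2: Divide by (z + 7)^4: f(z) = -58(z + 7)^(-4) + 8(z + 7)^(-3)
Step 3: This finite sum is the Laurent series of f about z = -7.
Step 4: Coefficient of (z + 7)^(-3) = coefficient of (z + 7) in the re-centred numerator = 8

8


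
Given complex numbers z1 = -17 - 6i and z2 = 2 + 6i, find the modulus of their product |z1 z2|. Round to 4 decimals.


Step 1: |z1| = sqrt((-17)^2 + (-6)^2) = sqrt(325)
Step 2: |z2| = sqrt(2^2 + 6^2) = sqrt(40)
Step 3: |z1*z2| = |z1|*|z2| = sqrt(325) * sqrt(40) = sqrt(325 * 40) = sqrt(13000)
Step 4: = 114.0175

114.0175


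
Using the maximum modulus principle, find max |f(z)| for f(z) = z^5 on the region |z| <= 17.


Step 1: On |z| = 17, |f(z)| = |z|^5 = 17^5
Step 2: By maximum modulus principle, maximum is on boundary.
Step 3: Maximum = 1419857 = 1419857

1419857


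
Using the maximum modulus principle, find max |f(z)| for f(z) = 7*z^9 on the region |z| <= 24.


Step 1: On |z| = 24, |f(z)| = 7 * |z|^9 = 7 * 24^9
Step 2: By maximum modulus principle, maximum is on boundary.
Step 3: Maximum = 7 * 2641807540224 = 18492652781568

18492652781568


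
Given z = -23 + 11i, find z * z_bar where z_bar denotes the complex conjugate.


Step 1: conj(z) = -23 - 11i
Step 2: z * conj(z) = (-23)^2 + 11^2
Step 3: = 529 + 121 = 650

650


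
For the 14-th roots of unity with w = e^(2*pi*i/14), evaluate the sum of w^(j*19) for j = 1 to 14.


Step 1: The sum sum_{j=1}^{n} w^(k*j) equals n if n | k, else 0.
Step 2: Here n = 14, k = 19
Step 3: Does n divide k? 14 | 19 -> False
Step 4: Sum = 0

0


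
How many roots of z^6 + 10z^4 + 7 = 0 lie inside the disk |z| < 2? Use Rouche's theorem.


Step 1: On |z| = 2 the three terms have sizes |z^6| = 2^6 = 64, |10z^4| = 10*2^4 = 160, |7| = 7
Step 2: The dominant term is g(z) = 10z^4; let h(z) = z^6 + 7 so f = g + h
Step 3: On |z| = 2: |g| = 160 and |h| <= 64 + 7 = 71
Step 4: Since 160 > 71, |h| < |g| on |z| = 2, so by Rouche f has the same number of zeros as g inside |z| < 2
Step 5: g(z) = 10z^4 has 4 zeros (at the origin, multiplicity 4) inside |z| < 2. Answer = 4

4


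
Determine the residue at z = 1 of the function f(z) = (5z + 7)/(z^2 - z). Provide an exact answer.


Step 1: Q(z) = z^2 - z = (z - 1)(z)
Step 2: Q'(z) = 2z - 1
Step 3: Q'(1) = 1, P(1) = 12
Step 4: Res = P(1)/Q'(1) = 12/1 = 12

12


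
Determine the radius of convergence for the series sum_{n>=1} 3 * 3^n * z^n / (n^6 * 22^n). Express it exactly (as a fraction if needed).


Step 1: General term a_n = 3 * 3^n / (n^6 * 22^n)
Step 2: By the root test, |a_n|^(1/n) = 3^(1/n) * 3 / (n^(6/n) * 22) -> 3/22 as n -> infinity (since 3^(1/n) -> 1 and n^(6/n) -> 1)
Step 3: R = 1/lim|a_n|^(1/n) = 22/3

22/3


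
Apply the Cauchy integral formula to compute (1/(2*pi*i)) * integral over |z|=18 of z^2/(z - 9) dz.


Step 1: f(z) = z^2, a = 9 is inside |z| = 18
Step 2: By Cauchy integral formula: (1/(2pi*i)) * integral = f(a)
Step 3: f(9) = 9^2 = 81

81


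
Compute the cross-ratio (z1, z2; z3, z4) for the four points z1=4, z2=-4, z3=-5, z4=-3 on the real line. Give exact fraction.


Step 1: (z1-z3)(z2-z4) = 9 * (-1) = -9
Step 2: (z1-z4)(z2-z3) = 7 * 1 = 7
Step 3: Cross-ratio = -9/7 = -9/7

-9/7


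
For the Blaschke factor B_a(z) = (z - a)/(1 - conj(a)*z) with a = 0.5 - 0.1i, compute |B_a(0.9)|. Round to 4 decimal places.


Step 1: Numerator z0 - a = 0.9 - (0.5 - 0.1i) = 0.4 + 0.1i
Step 2: Denominator 1 - conj(a)*z0 = 1 - (0.5 + 0.1i)*0.9 = 0.55 - 0.09i
Step 3: |z0 - a|^2 = 0.4^2 + 0.1^2 = 0.17; |1 - conj(a)*z0|^2 = 0.55^2 + (-0.09)^2 = 0.3106
Step 4: |B_a(0.9)| = sqrt(0.17 / 0.3106) = sqrt(0.547328)
Step 5: = 0.7398

0.7398


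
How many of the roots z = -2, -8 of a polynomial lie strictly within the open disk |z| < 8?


Step 1: Check each root:
  z = -2: |-2| = 2 < 8
  z = -8: |-8| = 8 >= 8
Step 2: Count = 1

1


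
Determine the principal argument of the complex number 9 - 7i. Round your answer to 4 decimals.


Step 1: z = 9 - 7i
Step 2: arg(z) = atan2(-7, 9)
Step 3: arg(z) = -0.661

-0.661


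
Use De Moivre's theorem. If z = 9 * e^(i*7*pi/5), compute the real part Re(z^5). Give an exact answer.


Step 1: By De Moivre's theorem, z^5 = 9^5 * e^(i*5*7*pi/5) = 59049 * (cos(7*pi) + i*sin(7*pi))
Step 2: |z|^5 = 9^5 = 59049
Step 3: Reduce the angle mod 2*pi: 7*pi - 6*pi = pi
Step 4: cos(pi) = -1
Step 5: Re(z^5) = 59049 * (-1) = -59049

-59049


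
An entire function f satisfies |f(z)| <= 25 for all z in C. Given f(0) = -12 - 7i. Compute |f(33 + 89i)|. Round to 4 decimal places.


Step 1: By Liouville's theorem, a bounded entire function is constant.
Step 2: f(z) = f(0) = -12 - 7i for all z.
Step 3: |f(w)| = |-12 - 7i| = sqrt(144 + 49)
Step 4: = 13.8924

13.8924


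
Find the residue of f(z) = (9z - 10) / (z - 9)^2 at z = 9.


Step 1: Pole of order 2 at z = 9
Step 2: Res = lim d/dz [(z - 9)^2 * f(z)] as z -> 9
Step 3: (z - 9)^2 * f(z) = 9z - 10
Step 4: d/dz[9z - 10] = 9

9


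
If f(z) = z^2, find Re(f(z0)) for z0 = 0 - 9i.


Step 1: z0 = 0 - 9i
Step 2: z0^2 = 0^2 - (-9)^2 + 0i
Step 3: real part = 0 - 81 = -81

-81


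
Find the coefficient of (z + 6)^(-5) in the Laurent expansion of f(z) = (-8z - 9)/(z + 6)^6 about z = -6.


Step 1: Write the numerator in powers of (z + 6): -8z - 9 = -8(z + 6) + (-8*(-6) - 9) = -8(z + 6) + 39
Step 2: Divide by (z + 6)^6: f(z) = 39(z + 6)^(-6) - 8(z + 6)^(-5)
Step 3: This finite sum is the Laurent series of f about z = -6.
Step 4: Coefficient of (z + 6)^(-5) = coefficient of (z + 6) in the re-centred numerator = -8

-8


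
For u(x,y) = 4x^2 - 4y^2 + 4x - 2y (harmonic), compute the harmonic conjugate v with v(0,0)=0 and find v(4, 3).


Step 1: v_x = -u_y = 8y + 2
Step 2: v_y = u_x = 8x + 4
Step 3: v = 8xy + 2x + 4y + C
Step 4: v(0,0) = 0 => C = 0
Step 5: v(4, 3) = 116

116


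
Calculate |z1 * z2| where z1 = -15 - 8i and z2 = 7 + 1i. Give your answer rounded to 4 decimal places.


Step 1: |z1| = sqrt((-15)^2 + (-8)^2) = sqrt(289)
Step 2: |z2| = sqrt(7^2 + 1^2) = sqrt(50)
Step 3: |z1*z2| = |z1|*|z2| = sqrt(289) * sqrt(50) = sqrt(289 * 50) = sqrt(14450)
Step 4: = 120.2082

120.2082


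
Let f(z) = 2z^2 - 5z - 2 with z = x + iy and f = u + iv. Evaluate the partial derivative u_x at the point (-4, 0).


Step 1: f(z) = 2(x+iy)^2 - 5(x+iy) - 2
Step 2: u = 2(x^2 - y^2) - 5x - 2
Step 3: u_x = 4x - 5
Step 4: At (-4, 0): u_x = -16 - 5 = -21

-21


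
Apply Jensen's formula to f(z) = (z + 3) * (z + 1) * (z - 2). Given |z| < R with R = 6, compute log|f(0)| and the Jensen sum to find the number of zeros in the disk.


Jensen's formula: (1/2pi)*integral log|f(Re^it)|dt = log|f(0)| + sum_{|a_k|<R} log(R/|a_k|)
Step 1: f(0) = 3 * 1 * (-2) = -6
Step 2: log|f(0)| = log|-3| + log|-1| + log|2| = 1.7918
Step 3: Zeros inside |z| < 6: -3, -1, 2
Step 4: Jensen sum = log(6/3) + log(6/1) + log(6/2) = 3.5835
Step 5: n(R) = number of terms in the Jensen sum = count of zeros inside |z| < 6 = 3

3


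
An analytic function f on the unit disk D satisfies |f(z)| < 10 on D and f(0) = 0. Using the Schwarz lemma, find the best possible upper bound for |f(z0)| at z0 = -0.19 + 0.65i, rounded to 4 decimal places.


Step 1: g = f/10 maps D -> D with g(0) = 0, so by the Schwarz lemma |g(z)| <= |z|, i.e. |f(z)| <= 10|z|; this is sharp (f(z) = 10z).
Step 2: |z0|^2 = (-0.19)^2 + 0.65^2 = 0.4586
Step 3: |z0| = sqrt(0.4586) = 0.6772
Step 4: Best bound = 10 * |z0| = 10 * 0.6772 = 6.772

6.772


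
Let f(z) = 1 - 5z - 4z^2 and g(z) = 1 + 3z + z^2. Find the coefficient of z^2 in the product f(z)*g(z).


Step 1: z^2 term in f*g comes from: (1)*(z^2) + (-5z)*(3z) + (-4z^2)*(1)
Step 2: = 1 - 15 - 4
Step 3: = -18

-18


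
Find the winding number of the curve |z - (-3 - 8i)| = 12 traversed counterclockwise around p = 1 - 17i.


Step 1: Center c = (-3, -8), radius = 12
Step 2: |p - c|^2 = 4^2 + (-9)^2 = 97
Step 3: r^2 = 144
Step 4: |p-c| < r so winding number = 1

1


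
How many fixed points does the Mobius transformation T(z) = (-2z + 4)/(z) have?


Step 1: Fixed points satisfy T(z) = z
Step 2: z^2 + 2z - 4 = 0
Step 3: Discriminant = 2^2 - 4*1*(-4) = 20
Step 4: Number of fixed points = 2

2


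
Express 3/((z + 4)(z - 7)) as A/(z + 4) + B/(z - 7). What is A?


Step 1: Multiply both sides by (z + 4) and set z = -4
Step 2: A = 3 / (-4 - 7)
Step 3: A = 3 / (-11)
Step 4: A = -3/11

-3/11


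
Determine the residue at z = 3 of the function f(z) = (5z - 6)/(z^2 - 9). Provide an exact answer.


Step 1: Q(z) = z^2 - 9 = (z - 3)(z + 3)
Step 2: Q'(z) = 2z
Step 3: Q'(3) = 6, P(3) = 9
Step 4: Res = P(3)/Q'(3) = 9/6 = 3/2

3/2


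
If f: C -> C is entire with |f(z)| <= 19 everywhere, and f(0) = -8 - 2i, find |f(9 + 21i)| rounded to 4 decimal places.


Step 1: By Liouville's theorem, a bounded entire function is constant.
Step 2: f(z) = f(0) = -8 - 2i for all z.
Step 3: |f(w)| = |-8 - 2i| = sqrt(64 + 4)
Step 4: = 8.2462

8.2462


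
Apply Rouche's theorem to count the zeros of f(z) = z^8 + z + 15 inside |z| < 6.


Step 1: On |z| = 6 the three terms have sizes |z^8| = 6^8 = 1679616, |z| = 6, |15| = 15
Step 2: The dominant term is g(z) = z^8; let h(z) = z + 15 so f = g + h
Step 3: On |z| = 6: |g| = 1679616 and |h| <= 6 + 15 = 21
Step 4: Since 1679616 > 21, |h| < |g| on |z| = 6, so by Rouche f has the same number of zeros as g inside |z| < 6
Step 5: g(z) = z^8 has 8 zeros (all at the origin) inside |z| < 6. Answer = 8

8


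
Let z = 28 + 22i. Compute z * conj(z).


Step 1: conj(z) = 28 - 22i
Step 2: z * conj(z) = 28^2 + 22^2
Step 3: = 784 + 484 = 1268

1268


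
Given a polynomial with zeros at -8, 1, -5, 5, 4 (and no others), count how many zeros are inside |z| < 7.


Step 1: Check each root:
  z = -8: |-8| = 8 >= 7
  z = 1: |1| = 1 < 7
  z = -5: |-5| = 5 < 7
  z = 5: |5| = 5 < 7
  z = 4: |4| = 4 < 7
Step 2: Count = 4

4


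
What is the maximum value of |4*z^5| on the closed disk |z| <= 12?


Step 1: On |z| = 12, |f(z)| = 4 * |z|^5 = 4 * 12^5
Step 2: By maximum modulus principle, maximum is on boundary.
Step 3: Maximum = 4 * 248832 = 995328

995328


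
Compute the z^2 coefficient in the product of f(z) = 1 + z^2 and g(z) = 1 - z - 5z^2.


Step 1: z^2 term in f*g comes from: (1)*(-5z^2) + (0)*(-z) + (z^2)*(1)
Step 2: = -5 + 0 + 1
Step 3: = -4

-4


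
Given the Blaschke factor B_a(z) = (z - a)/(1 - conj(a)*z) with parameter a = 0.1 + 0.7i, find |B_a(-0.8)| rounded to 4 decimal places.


Step 1: Numerator z0 - a = -0.8 - (0.1 + 0.7i) = -0.9 - 0.7i
Step 2: Denominator 1 - conj(a)*z0 = 1 - (0.1 - 0.7i)*(-0.8) = 1.08 - 0.56i
Step 3: |z0 - a|^2 = (-0.9)^2 + (-0.7)^2 = 1.3; |1 - conj(a)*z0|^2 = 1.08^2 + (-0.56)^2 = 1.48
Step 4: |B_a(-0.8)| = sqrt(1.3 / 1.48) = sqrt(0.878378)
Step 5: = 0.9372

0.9372


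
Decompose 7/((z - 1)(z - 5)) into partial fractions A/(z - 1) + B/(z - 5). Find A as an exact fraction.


Step 1: Multiply both sides by (z - 1) and set z = 1
Step 2: A = 7 / (1 - 5)
Step 3: A = 7 / (-4)
Step 4: A = -7/4

-7/4


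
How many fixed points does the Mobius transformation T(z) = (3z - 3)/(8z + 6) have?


Step 1: Fixed points satisfy T(z) = z
Step 2: 8z^2 + 3z + 3 = 0
Step 3: Discriminant = 3^2 - 4*8*3 = -87
Step 4: Number of fixed points = 2

2


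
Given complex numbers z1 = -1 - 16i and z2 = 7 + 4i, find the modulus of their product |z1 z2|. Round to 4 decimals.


Step 1: |z1| = sqrt((-1)^2 + (-16)^2) = sqrt(257)
Step 2: |z2| = sqrt(7^2 + 4^2) = sqrt(65)
Step 3: |z1*z2| = |z1|*|z2| = sqrt(257) * sqrt(65) = sqrt(257 * 65) = sqrt(16705)
Step 4: = 129.2478

129.2478


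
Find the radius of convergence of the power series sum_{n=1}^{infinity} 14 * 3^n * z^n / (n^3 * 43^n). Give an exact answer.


Step 1: General term a_n = 14 * 3^n / (n^3 * 43^n)
Step 2: By the root test, |a_n|^(1/n) = 14^(1/n) * 3 / (n^(3/n) * 43) -> 3/43 as n -> infinity (since 14^(1/n) -> 1 and n^(3/n) -> 1)
Step 3: R = 1/lim|a_n|^(1/n) = 43/3

43/3


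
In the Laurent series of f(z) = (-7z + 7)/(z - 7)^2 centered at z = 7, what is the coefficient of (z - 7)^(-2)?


Step 1: Write the numerator in powers of (z - 7): -7z + 7 = -7(z - 7) + (-7*7 + 7) = -7(z - 7) - 42
Step 2: Divide by (z - 7)^2: f(z) = -42(z - 7)^(-2) - 7(z - 7)^(-1)
Step 3: This finite sum is the Laurent series of f about z = 7.
Step 4: Coefficient of (z - 7)^(-2) = -7*7 + 7 = -42

-42


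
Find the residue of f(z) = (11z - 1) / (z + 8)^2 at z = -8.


Step 1: Pole of order 2 at z = -8
Step 2: Res = lim d/dz [(z + 8)^2 * f(z)] as z -> -8
Step 3: (z + 8)^2 * f(z) = 11z - 1
Step 4: d/dz[11z - 1] = 11

11


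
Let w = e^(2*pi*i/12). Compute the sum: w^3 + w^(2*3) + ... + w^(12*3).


Step 1: The sum sum_{j=1}^{n} w^(k*j) equals n if n | k, else 0.
Step 2: Here n = 12, k = 3
Step 3: Does n divide k? 12 | 3 -> False
Step 4: Sum = 0

0


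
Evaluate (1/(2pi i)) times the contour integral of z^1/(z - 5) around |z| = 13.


Step 1: f(z) = z^1, a = 5 is inside |z| = 13
Step 2: By Cauchy integral formula: (1/(2pi*i)) * integral = f(a)
Step 3: f(5) = 5^1 = 5

5


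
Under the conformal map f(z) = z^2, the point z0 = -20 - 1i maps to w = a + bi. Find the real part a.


Step 1: z0 = -20 - 1i
Step 2: z0^2 = (-20)^2 - (-1)^2 + 40i
Step 3: real part = 400 - 1 = 399

399


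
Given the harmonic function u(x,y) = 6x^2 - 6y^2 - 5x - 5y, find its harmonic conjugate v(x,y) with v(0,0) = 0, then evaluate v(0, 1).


Step 1: v_x = -u_y = 12y + 5
Step 2: v_y = u_x = 12x - 5
Step 3: v = 12xy + 5x - 5y + C
Step 4: v(0,0) = 0 => C = 0
Step 5: v(0, 1) = -5

-5


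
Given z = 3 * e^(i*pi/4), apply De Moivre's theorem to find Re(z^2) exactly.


Step 1: By De Moivre's theorem, z^2 = 3^2 * e^(i*2*pi/4) = 9 * (cos(pi/2) + i*sin(pi/2))
Step 2: |z|^2 = 3^2 = 9
Step 3: The angle pi/2 already lies in [0, 2*pi)
Step 4: cos(pi/2) = 0
Step 5: Re(z^2) = 9 * 0 = 0

0


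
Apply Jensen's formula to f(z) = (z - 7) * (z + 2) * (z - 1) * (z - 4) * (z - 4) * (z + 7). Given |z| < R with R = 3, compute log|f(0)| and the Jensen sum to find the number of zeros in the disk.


Jensen's formula: (1/2pi)*integral log|f(Re^it)|dt = log|f(0)| + sum_{|a_k|<R} log(R/|a_k|)
Step 1: f(0) = (-7) * 2 * (-1) * (-4) * (-4) * 7 = 1568
Step 2: log|f(0)| = log|7| + log|-2| + log|1| + log|4| + log|4| + log|-7| = 7.3576
Step 3: Zeros inside |z| < 3: -2, 1
Step 4: Jensen sum = log(3/2) + log(3/1) = 1.5041
Step 5: n(R) = number of terms in the Jensen sum = count of zeros inside |z| < 3 = 2

2


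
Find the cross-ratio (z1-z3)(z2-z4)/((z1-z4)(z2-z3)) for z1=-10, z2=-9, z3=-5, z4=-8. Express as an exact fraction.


Step 1: (z1-z3)(z2-z4) = (-5) * (-1) = 5
Step 2: (z1-z4)(z2-z3) = (-2) * (-4) = 8
Step 3: Cross-ratio = 5/8 = 5/8

5/8


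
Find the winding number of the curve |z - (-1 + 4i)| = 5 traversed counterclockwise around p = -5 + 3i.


Step 1: Center c = (-1, 4), radius = 5
Step 2: |p - c|^2 = (-4)^2 + (-1)^2 = 17
Step 3: r^2 = 25
Step 4: |p-c| < r so winding number = 1

1


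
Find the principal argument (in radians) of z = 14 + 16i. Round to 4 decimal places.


Step 1: z = 14 + 16i
Step 2: arg(z) = atan2(16, 14)
Step 3: arg(z) = 0.852

0.852


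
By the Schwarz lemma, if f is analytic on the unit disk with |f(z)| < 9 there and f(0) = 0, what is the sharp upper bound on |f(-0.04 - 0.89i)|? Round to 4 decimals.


Step 1: g = f/9 maps D -> D with g(0) = 0, so by the Schwarz lemma |g(z)| <= |z|, i.e. |f(z)| <= 9|z|; this is sharp (f(z) = 9z).
Step 2: |z0|^2 = (-0.04)^2 + (-0.89)^2 = 0.7937
Step 3: |z0| = sqrt(0.7937) = 0.890898
Step 4: Best bound = 9 * |z0| = 9 * 0.890898 = 8.0181

8.0181


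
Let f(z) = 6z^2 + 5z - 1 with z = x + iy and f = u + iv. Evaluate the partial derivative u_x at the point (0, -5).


Step 1: f(z) = 6(x+iy)^2 + 5(x+iy) - 1
Step 2: u = 6(x^2 - y^2) + 5x - 1
Step 3: u_x = 12x + 5
Step 4: At (0, -5): u_x = 0 + 5 = 5

5


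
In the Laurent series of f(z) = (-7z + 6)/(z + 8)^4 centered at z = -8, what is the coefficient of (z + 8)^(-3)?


Step 1: Write the numerator in powers of (z + 8): -7z + 6 = -7(z + 8) + (-7*(-8) + 6) = -7(z + 8) + 62
Step 2: Divide by (z + 8)^4: f(z) = 62(z + 8)^(-4) - 7(z + 8)^(-3)
Step 3: This finite sum is the Laurent series of f about z = -8.
Step 4: Coefficient of (z + 8)^(-3) = coefficient of (z + 8) in the re-centred numerator = -7

-7


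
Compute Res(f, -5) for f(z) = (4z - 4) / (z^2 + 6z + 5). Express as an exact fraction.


Step 1: Q(z) = z^2 + 6z + 5 = (z + 5)(z + 1)
Step 2: Q'(z) = 2z + 6
Step 3: Q'(-5) = -4, P(-5) = -24
Step 4: Res = P(-5)/Q'(-5) = -24/(-4) = 6

6


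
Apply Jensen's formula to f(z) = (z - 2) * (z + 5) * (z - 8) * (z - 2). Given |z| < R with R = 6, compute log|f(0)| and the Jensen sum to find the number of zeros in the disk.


Jensen's formula: (1/2pi)*integral log|f(Re^it)|dt = log|f(0)| + sum_{|a_k|<R} log(R/|a_k|)
Step 1: f(0) = (-2) * 5 * (-8) * (-2) = -160
Step 2: log|f(0)| = log|2| + log|-5| + log|8| + log|2| = 5.0752
Step 3: Zeros inside |z| < 6: 2, -5, 2
Step 4: Jensen sum = log(6/2) + log(6/5) + log(6/2) = 2.3795
Step 5: n(R) = number of terms in the Jensen sum = count of zeros inside |z| < 6 = 3

3


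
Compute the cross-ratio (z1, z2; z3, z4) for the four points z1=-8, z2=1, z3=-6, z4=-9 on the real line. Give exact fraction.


Step 1: (z1-z3)(z2-z4) = (-2) * 10 = -20
Step 2: (z1-z4)(z2-z3) = 1 * 7 = 7
Step 3: Cross-ratio = -20/7 = -20/7

-20/7


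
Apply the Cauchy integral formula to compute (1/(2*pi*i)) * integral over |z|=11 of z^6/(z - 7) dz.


Step 1: f(z) = z^6, a = 7 is inside |z| = 11
Step 2: By Cauchy integral formula: (1/(2pi*i)) * integral = f(a)
Step 3: f(7) = 7^6 = 117649

117649


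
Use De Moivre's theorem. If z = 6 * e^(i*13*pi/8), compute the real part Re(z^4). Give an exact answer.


Step 1: By De Moivre's theorem, z^4 = 6^4 * e^(i*4*13*pi/8) = 1296 * (cos(13*pi/2) + i*sin(13*pi/2))
Step 2: |z|^4 = 6^4 = 1296
Step 3: Reduce the angle mod 2*pi: 13*pi/2 - 6*pi = pi/2
Step 4: cos(pi/2) = 0
Step 5: Re(z^4) = 1296 * 0 = 0

0


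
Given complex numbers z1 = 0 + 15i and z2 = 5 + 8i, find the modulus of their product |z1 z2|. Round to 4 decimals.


Step 1: |z1| = sqrt(0^2 + 15^2) = sqrt(225)
Step 2: |z2| = sqrt(5^2 + 8^2) = sqrt(89)
Step 3: |z1*z2| = |z1|*|z2| = sqrt(225) * sqrt(89) = sqrt(225 * 89) = sqrt(20025)
Step 4: = 141.5097

141.5097


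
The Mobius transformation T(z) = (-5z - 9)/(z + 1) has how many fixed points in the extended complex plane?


Step 1: Fixed points satisfy T(z) = z
Step 2: z^2 + 6z + 9 = 0
Step 3: Discriminant = 6^2 - 4*1*9 = 0
Step 4: Number of fixed points = 1

1


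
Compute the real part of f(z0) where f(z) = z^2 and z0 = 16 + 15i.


Step 1: z0 = 16 + 15i
Step 2: z0^2 = 16^2 - 15^2 + 480i
Step 3: real part = 256 - 225 = 31

31


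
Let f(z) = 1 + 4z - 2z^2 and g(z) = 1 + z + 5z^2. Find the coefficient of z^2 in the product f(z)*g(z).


Step 1: z^2 term in f*g comes from: (1)*(5z^2) + (4z)*(z) + (-2z^2)*(1)
Step 2: = 5 + 4 - 2
Step 3: = 7

7


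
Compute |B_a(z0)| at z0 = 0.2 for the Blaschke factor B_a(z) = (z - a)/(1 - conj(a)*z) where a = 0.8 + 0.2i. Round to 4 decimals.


Step 1: Numerator z0 - a = 0.2 - (0.8 + 0.2i) = -0.6 - 0.2i
Step 2: Denominator 1 - conj(a)*z0 = 1 - (0.8 - 0.2i)*0.2 = 0.84 + 0.04i
Step 3: |z0 - a|^2 = (-0.6)^2 + (-0.2)^2 = 0.4; |1 - conj(a)*z0|^2 = 0.84^2 + 0.04^2 = 0.7072
Step 4: |B_a(0.2)| = sqrt(0.4 / 0.7072) = sqrt(0.565611)
Step 5: = 0.7521

0.7521


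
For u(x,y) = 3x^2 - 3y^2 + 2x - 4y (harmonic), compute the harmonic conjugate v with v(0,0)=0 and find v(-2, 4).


Step 1: v_x = -u_y = 6y + 4
Step 2: v_y = u_x = 6x + 2
Step 3: v = 6xy + 4x + 2y + C
Step 4: v(0,0) = 0 => C = 0
Step 5: v(-2, 4) = -48

-48


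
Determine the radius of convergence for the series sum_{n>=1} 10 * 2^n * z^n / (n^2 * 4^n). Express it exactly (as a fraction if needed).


Step 1: General term a_n = 10 * 2^n / (n^2 * 4^n)
Step 2: By the root test, |a_n|^(1/n) = 10^(1/n) * 2 / (n^(2/n) * 4) -> 2/4 as n -> infinity (since 10^(1/n) -> 1 and n^(2/n) -> 1)
Step 3: R = 1/lim|a_n|^(1/n) = 4/2 = 2

2


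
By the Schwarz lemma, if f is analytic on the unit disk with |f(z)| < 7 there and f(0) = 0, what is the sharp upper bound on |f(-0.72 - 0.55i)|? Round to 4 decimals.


Step 1: g = f/7 maps D -> D with g(0) = 0, so by the Schwarz lemma |g(z)| <= |z|, i.e. |f(z)| <= 7|z|; this is sharp (f(z) = 7z).
Step 2: |z0|^2 = (-0.72)^2 + (-0.55)^2 = 0.8209
Step 3: |z0| = sqrt(0.8209) = 0.906035
Step 4: Best bound = 7 * |z0| = 7 * 0.906035 = 6.3422

6.3422


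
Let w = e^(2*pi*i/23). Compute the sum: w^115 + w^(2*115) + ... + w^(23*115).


Step 1: The sum sum_{j=1}^{n} w^(k*j) equals n if n | k, else 0.
Step 2: Here n = 23, k = 115
Step 3: Does n divide k? 23 | 115 -> True
Step 4: Sum = 23

23


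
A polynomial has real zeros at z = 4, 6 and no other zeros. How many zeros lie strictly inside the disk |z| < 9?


Step 1: Check each root:
  z = 4: |4| = 4 < 9
  z = 6: |6| = 6 < 9
Step 2: Count = 2

2


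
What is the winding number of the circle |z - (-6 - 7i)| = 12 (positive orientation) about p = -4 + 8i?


Step 1: Center c = (-6, -7), radius = 12
Step 2: |p - c|^2 = 2^2 + 15^2 = 229
Step 3: r^2 = 144
Step 4: |p-c| > r so winding number = 0

0


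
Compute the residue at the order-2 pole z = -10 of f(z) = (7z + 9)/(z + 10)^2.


Step 1: Pole of order 2 at z = -10
Step 2: Res = lim d/dz [(z + 10)^2 * f(z)] as z -> -10
Step 3: (z + 10)^2 * f(z) = 7z + 9
Step 4: d/dz[7z + 9] = 7

7


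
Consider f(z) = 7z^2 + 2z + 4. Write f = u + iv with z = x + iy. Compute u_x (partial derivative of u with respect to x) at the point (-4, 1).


Step 1: f(z) = 7(x+iy)^2 + 2(x+iy) + 4
Step 2: u = 7(x^2 - y^2) + 2x + 4
Step 3: u_x = 14x + 2
Step 4: At (-4, 1): u_x = -56 + 2 = -54

-54


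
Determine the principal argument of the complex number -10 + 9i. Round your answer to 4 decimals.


Step 1: z = -10 + 9i
Step 2: arg(z) = atan2(9, -10)
Step 3: arg(z) = 2.4088

2.4088


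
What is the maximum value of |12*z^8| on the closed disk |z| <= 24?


Step 1: On |z| = 24, |f(z)| = 12 * |z|^8 = 12 * 24^8
Step 2: By maximum modulus principle, maximum is on boundary.
Step 3: Maximum = 12 * 110075314176 = 1320903770112

1320903770112


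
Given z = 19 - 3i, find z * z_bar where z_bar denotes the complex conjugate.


Step 1: conj(z) = 19 + 3i
Step 2: z * conj(z) = 19^2 + (-3)^2
Step 3: = 361 + 9 = 370

370


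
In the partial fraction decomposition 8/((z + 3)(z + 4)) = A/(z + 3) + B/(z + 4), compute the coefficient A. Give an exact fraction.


Step 1: Multiply both sides by (z + 3) and set z = -3
Step 2: A = 8 / (-3 + 4)
Step 3: A = 8 / 1
Step 4: A = 8

8


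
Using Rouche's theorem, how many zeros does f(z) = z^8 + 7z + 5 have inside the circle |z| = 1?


Step 1: On |z| = 1 the three terms have sizes |z^8| = 1^8 = 1, |7z| = 7*1 = 7, |5| = 5
Step 2: The dominant term is g(z) = 7z; let h(z) = z^8 + 5 so f = g + h
Step 3: On |z| = 1: |g| = 7 and |h| <= 1 + 5 = 6
Step 4: Since 7 > 6, |h| < |g| on |z| = 1, so by Rouche f has the same number of zeros as g inside |z| < 1
Step 5: g(z) = 7z has 1 zero (at the origin, multiplicity 1) inside |z| < 1. Answer = 1

1


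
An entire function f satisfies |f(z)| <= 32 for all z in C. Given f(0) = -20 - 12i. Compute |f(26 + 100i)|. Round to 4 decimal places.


Step 1: By Liouville's theorem, a bounded entire function is constant.
Step 2: f(z) = f(0) = -20 - 12i for all z.
Step 3: |f(w)| = |-20 - 12i| = sqrt(400 + 144)
Step 4: = 23.3238

23.3238


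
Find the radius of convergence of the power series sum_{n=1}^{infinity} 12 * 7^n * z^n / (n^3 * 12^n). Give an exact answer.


Step 1: General term a_n = 12 * 7^n / (n^3 * 12^n)
Step 2: By the root test, |a_n|^(1/n) = 12^(1/n) * 7 / (n^(3/n) * 12) -> 7/12 as n -> infinity (since 12^(1/n) -> 1 and n^(3/n) -> 1)
Step 3: R = 1/lim|a_n|^(1/n) = 12/7

12/7


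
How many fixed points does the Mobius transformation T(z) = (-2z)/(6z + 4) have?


Step 1: Fixed points satisfy T(z) = z
Step 2: 6z^2 + 6z = 0
Step 3: Discriminant = 6^2 - 4*6*0 = 36
Step 4: Number of fixed points = 2

2


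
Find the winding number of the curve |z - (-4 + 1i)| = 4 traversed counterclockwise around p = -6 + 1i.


Step 1: Center c = (-4, 1), radius = 4
Step 2: |p - c|^2 = (-2)^2 + 0^2 = 4
Step 3: r^2 = 16
Step 4: |p-c| < r so winding number = 1

1


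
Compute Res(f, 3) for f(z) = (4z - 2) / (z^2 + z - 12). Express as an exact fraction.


Step 1: Q(z) = z^2 + z - 12 = (z - 3)(z + 4)
Step 2: Q'(z) = 2z + 1
Step 3: Q'(3) = 7, P(3) = 10
Step 4: Res = P(3)/Q'(3) = 10/7 = 10/7

10/7


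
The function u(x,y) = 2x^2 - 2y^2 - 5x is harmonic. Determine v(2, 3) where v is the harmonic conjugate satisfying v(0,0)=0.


Step 1: v_x = -u_y = 4y + 0
Step 2: v_y = u_x = 4x - 5
Step 3: v = 4xy - 5y + C
Step 4: v(0,0) = 0 => C = 0
Step 5: v(2, 3) = 9

9


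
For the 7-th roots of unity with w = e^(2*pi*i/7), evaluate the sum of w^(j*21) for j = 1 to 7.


Step 1: The sum sum_{j=1}^{n} w^(k*j) equals n if n | k, else 0.
Step 2: Here n = 7, k = 21
Step 3: Does n divide k? 7 | 21 -> True
Step 4: Sum = 7

7


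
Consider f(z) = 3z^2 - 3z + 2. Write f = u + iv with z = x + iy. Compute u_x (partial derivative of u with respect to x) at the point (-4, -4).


Step 1: f(z) = 3(x+iy)^2 - 3(x+iy) + 2
Step 2: u = 3(x^2 - y^2) - 3x + 2
Step 3: u_x = 6x - 3
Step 4: At (-4, -4): u_x = -24 - 3 = -27

-27


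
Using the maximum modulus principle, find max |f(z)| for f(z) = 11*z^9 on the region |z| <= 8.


Step 1: On |z| = 8, |f(z)| = 11 * |z|^9 = 11 * 8^9
Step 2: By maximum modulus principle, maximum is on boundary.
Step 3: Maximum = 11 * 134217728 = 1476395008

1476395008


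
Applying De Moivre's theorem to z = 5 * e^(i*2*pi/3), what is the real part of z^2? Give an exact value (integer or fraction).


Step 1: By De Moivre's theorem, z^2 = 5^2 * e^(i*2*2*pi/3) = 25 * (cos(4*pi/3) + i*sin(4*pi/3))
Step 2: |z|^2 = 5^2 = 25
Step 3: The angle 4*pi/3 already lies in [0, 2*pi)
Step 4: cos(4*pi/3) = -1/2
Step 5: Re(z^2) = 25 * (-1/2) = -25/2

-25/2


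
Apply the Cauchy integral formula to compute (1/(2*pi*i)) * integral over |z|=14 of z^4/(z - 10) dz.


Step 1: f(z) = z^4, a = 10 is inside |z| = 14
Step 2: By Cauchy integral formula: (1/(2pi*i)) * integral = f(a)
Step 3: f(10) = 10^4 = 10000

10000


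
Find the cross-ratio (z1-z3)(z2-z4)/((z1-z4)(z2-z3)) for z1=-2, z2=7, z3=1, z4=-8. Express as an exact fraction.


Step 1: (z1-z3)(z2-z4) = (-3) * 15 = -45
Step 2: (z1-z4)(z2-z3) = 6 * 6 = 36
Step 3: Cross-ratio = -45/36 = -5/4

-5/4


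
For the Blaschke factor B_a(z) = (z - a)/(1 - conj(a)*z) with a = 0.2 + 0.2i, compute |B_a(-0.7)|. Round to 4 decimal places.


Step 1: Numerator z0 - a = -0.7 - (0.2 + 0.2i) = -0.9 - 0.2i
Step 2: Denominator 1 - conj(a)*z0 = 1 - (0.2 - 0.2i)*(-0.7) = 1.14 - 0.14i
Step 3: |z0 - a|^2 = (-0.9)^2 + (-0.2)^2 = 0.85; |1 - conj(a)*z0|^2 = 1.14^2 + (-0.14)^2 = 1.3192
Step 4: |B_a(-0.7)| = sqrt(0.85 / 1.3192) = sqrt(0.64433)
Step 5: = 0.8027

0.8027


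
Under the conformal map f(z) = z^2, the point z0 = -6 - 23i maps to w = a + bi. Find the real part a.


Step 1: z0 = -6 - 23i
Step 2: z0^2 = (-6)^2 - (-23)^2 + 276i
Step 3: real part = 36 - 529 = -493

-493


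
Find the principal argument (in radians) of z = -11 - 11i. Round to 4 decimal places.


Step 1: z = -11 - 11i
Step 2: arg(z) = atan2(-11, -11)
Step 3: arg(z) = -2.3562

-2.3562


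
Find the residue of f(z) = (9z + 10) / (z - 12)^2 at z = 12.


Step 1: Pole of order 2 at z = 12
Step 2: Res = lim d/dz [(z - 12)^2 * f(z)] as z -> 12
Step 3: (z - 12)^2 * f(z) = 9z + 10
Step 4: d/dz[9z + 10] = 9

9


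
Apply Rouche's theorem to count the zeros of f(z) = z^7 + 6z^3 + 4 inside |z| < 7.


Step 1: On |z| = 7 the three terms have sizes |z^7| = 7^7 = 823543, |6z^3| = 6*7^3 = 2058, |4| = 4
Step 2: The dominant term is g(z) = z^7; let h(z) = 6z^3 + 4 so f = g + h
Step 3: On |z| = 7: |g| = 823543 and |h| <= 2058 + 4 = 2062
Step 4: Since 823543 > 2062, |h| < |g| on |z| = 7, so by Rouche f has the same number of zeros as g inside |z| < 7
Step 5: g(z) = z^7 has 7 zeros (all at the origin) inside |z| < 7. Answer = 7

7
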